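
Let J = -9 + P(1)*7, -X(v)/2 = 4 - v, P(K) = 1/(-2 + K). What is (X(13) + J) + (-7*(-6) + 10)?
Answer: 54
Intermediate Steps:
X(v) = -8 + 2*v (X(v) = -2*(4 - v) = -8 + 2*v)
J = -16 (J = -9 + 7/(-2 + 1) = -9 + 7/(-1) = -9 - 1*7 = -9 - 7 = -16)
(X(13) + J) + (-7*(-6) + 10) = ((-8 + 2*13) - 16) + (-7*(-6) + 10) = ((-8 + 26) - 16) + (42 + 10) = (18 - 16) + 52 = 2 + 52 = 54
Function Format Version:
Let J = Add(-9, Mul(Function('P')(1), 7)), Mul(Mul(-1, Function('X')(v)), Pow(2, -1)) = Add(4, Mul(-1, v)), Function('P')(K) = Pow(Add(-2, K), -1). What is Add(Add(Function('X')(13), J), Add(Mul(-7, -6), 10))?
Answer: 54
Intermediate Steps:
Function('X')(v) = Add(-8, Mul(2, v)) (Function('X')(v) = Mul(-2, Add(4, Mul(-1, v))) = Add(-8, Mul(2, v)))
J = -16 (J = Add(-9, Mul(Pow(Add(-2, 1), -1), 7)) = Add(-9, Mul(Pow(-1, -1), 7)) = Add(-9, Mul(-1, 7)) = Add(-9, -7) = -16)
Add(Add(Function('X')(13), J), Add(Mul(-7, -6), 10)) = Add(Add(Add(-8, Mul(2, 13)), -16), Add(Mul(-7, -6), 10)) = Add(Add(Add(-8, 26), -16), Add(42, 10)) = Add(Add(18, -16), 52) = Add(2, 52) = 54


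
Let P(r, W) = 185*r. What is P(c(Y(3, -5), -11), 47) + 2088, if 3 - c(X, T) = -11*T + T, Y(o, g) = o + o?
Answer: -17707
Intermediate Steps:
Y(o, g) = 2*o
c(X, T) = 3 + 10*T (c(X, T) = 3 - (-11*T + T) = 3 - (-10)*T = 3 + 10*T)
P(c(Y(3, -5), -11), 47) + 2088 = 185*(3 + 10*(-11)) + 2088 = 185*(3 - 110) + 2088 = 185*(-107) + 2088 = -19795 + 2088 = -17707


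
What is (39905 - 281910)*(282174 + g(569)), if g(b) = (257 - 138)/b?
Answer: -38855627035625/569 ≈ -6.8288e+10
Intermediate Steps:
g(b) = 119/b
(39905 - 281910)*(282174 + g(569)) = (39905 - 281910)*(282174 + 119/569) = -242005*(282174 + 119*(1/569)) = -242005*(282174 + 119/569) = -242005*160557125/569 = -38855627035625/569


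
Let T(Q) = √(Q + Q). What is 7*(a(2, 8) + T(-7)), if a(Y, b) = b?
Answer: 56 + 7*I*√14 ≈ 56.0 + 26.192*I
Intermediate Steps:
T(Q) = √2*√Q (T(Q) = √(2*Q) = √2*√Q)
7*(a(2, 8) + T(-7)) = 7*(8 + √2*√(-7)) = 7*(8 + √2*(I*√7)) = 7*(8 + I*√14) = 56 + 7*I*√14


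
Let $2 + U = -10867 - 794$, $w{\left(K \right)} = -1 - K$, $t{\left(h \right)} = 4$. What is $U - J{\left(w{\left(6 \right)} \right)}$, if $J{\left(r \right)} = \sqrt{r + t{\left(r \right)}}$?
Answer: $-11663 - i \sqrt{3} \approx -11663.0 - 1.732 i$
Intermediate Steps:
$J{\left(r \right)} = \sqrt{4 + r}$ ($J{\left(r \right)} = \sqrt{r + 4} = \sqrt{4 + r}$)
$U = -11663$ ($U = -2 - 11661 = -11663$)
$U - J{\left(w{\left(6 \right)} \right)} = -11663 - \sqrt{4 - 7} = -11663 - \sqrt{-3} = -11663 - i \sqrt{3}$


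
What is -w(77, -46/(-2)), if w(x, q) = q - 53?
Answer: 30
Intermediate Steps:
w(x, q) = -53 + q
-w(77, -46/(-2)) = -(-53 - 46/(-2)) = -(-53 - 46*(-½)) = -(-53 + 23) = -1*(-30) = 30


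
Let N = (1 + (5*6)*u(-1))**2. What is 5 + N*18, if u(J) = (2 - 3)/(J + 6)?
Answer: 455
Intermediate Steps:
u(J) = -1/(6 + J)
N = 25 (N = (1 + (5*6)*(-1/(6 - 1)))**2 = (1 + 30*(-1/5))**2 = (1 - 6)**2 = (-5)**2 = 25)
5 + N*18 = 5 + 25*18 = 5 + 450 = 455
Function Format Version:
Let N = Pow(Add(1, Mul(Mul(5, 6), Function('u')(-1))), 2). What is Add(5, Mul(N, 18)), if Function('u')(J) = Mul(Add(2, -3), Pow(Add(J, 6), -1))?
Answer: 455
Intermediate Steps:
Function('u')(J) = Mul(-1, Pow(Add(6, J), -1))
N = 25 (N = Pow(Add(1, Mul(Mul(5, 6), Mul(-1, Pow(Add(6, -1), -1)))), 2) = Pow(Add(1, Mul(30, Mul(-1, Pow(5, -1)))), 2) = Pow(Add(1, Mul(30, Mul(-1, Rational(1, 5)))), 2) = Pow(Add(1, Mul(30, Rational(-1, 5))), 2) = Pow(Add(1, -6), 2) = Pow(-5, 2) = 25)
Add(5, Mul(N, 18)) = Add(5, Mul(25, 18)) = Add(5, 450) = 455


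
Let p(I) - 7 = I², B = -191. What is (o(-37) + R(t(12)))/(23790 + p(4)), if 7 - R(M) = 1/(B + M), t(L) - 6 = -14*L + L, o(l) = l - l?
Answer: 2388/8120233 ≈ 0.00029408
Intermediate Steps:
o(l) = 0
t(L) = 6 - 13*L (t(L) = 6 + (-14*L + L) = 6 - 13*L)
R(M) = 7 - 1/(-191 + M)
p(I) = 7 + I²
(o(-37) + R(t(12)))/(23790 + p(4)) = (0 + (-1338 + 7*(6 - 13*12))/(-191 + (6 - 13*12)))/(23790 + (7 + 4²)) = (0 + (-1338 + 7*(6 - 156))/(-191 + (6 - 156)))/(23790 + (7 + 16)) = (0 + (-1338 + 7*(-150))/(-191 - 150))/(23790 + 23) = (0 + (-1338 - 1050)/(-341))/23813 = (0 - 1/341*(-2388))*(1/23813) = (0 + 2388/341)*(1/23813) = (2388/341)*(1/23813) = 2388/8120233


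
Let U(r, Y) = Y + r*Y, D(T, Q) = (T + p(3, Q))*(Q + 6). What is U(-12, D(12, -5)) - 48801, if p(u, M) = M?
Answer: -48878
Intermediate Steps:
D(T, Q) = (6 + Q)*(Q + T) (D(T, Q) = (T + Q)*(Q + 6) = (Q + T)*(6 + Q) = (6 + Q)*(Q + T))
U(r, Y) = Y + Y*r
U(-12, D(12, -5)) - 48801 = ((-5)**2 + 6*(-5) + 6*12 - 5*12)*(1 - 12) - 48801 = (25 - 30 + 72 - 60)*(-11) - 48801 = 7*(-11) - 48801 = -77 - 48801 = -48878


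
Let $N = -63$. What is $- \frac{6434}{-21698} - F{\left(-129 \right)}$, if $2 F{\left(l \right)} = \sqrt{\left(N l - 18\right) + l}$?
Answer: $\frac{3217}{10849} - \sqrt{1995} \approx -44.369$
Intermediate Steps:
$F{\left(l \right)} = \frac{\sqrt{-18 - 62 l}}{2}$ ($F{\left(l \right)} = \frac{\sqrt{\left(- 63 l - 18\right) + l}}{2} = \frac{\sqrt{\left(-18 - 63 l\right) + l}}{2} = \frac{\sqrt{-18 - 62 l}}{2}$)
$- \frac{6434}{-21698} - F{\left(-129 \right)} = - \frac{6434}{-21698} - \frac{\sqrt{-18 - -7998}}{2} = \left(-6434\right) \left(- \frac{1}{21698}\right) - \frac{\sqrt{-18 + 7998}}{2} = \frac{3217}{10849} - \frac{\sqrt{7980}}{2} = \frac{3217}{10849} - \frac{2 \sqrt{1995}}{2} = \frac{3217}{10849} - \sqrt{1995}$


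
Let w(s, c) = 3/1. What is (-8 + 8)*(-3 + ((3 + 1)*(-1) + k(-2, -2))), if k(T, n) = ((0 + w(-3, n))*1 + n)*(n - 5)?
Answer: 0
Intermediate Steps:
w(s, c) = 3 (w(s, c) = 3*1 = 3)
k(T, n) = (-5 + n)*(3 + n) (k(T, n) = ((0 + 3)*1 + n)*(n - 5) = (3*1 + n)*(-5 + n) = (3 + n)*(-5 + n) = (-5 + n)*(3 + n))
(-8 + 8)*(-3 + ((3 + 1)*(-1) + k(-2, -2))) = (-8 + 8)*(-3 + ((3 + 1)*(-1) + (-15 + (-2)² - 2*(-2)))) = 0*(-3 + (4*(-1) + (-15 + 4 + 4))) = 0*(-3 + (-4 - 7)) = 0*(-3 - 11) = 0*(-14) = 0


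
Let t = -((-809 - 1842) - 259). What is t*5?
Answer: 14550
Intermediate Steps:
t = 2910 (t = -(-2651 - 259) = -1*(-2910) = 2910)
t*5 = 2910*5 = 14550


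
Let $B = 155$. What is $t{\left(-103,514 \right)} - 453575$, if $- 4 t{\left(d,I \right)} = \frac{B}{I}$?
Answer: $- \frac{932550355}{2056} \approx -4.5358 \cdot 10^{5}$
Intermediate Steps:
$t{\left(d,I \right)} = - \frac{155}{4 I}$ ($t{\left(d,I \right)} = - \frac{155 \frac{1}{I}}{4} = - \frac{155}{4 I}$)
$t{\left(-103,514 \right)} - 453575 = - \frac{155}{4 \cdot 514} - 453575 = \left(- \frac{155}{4}\right) \frac{1}{514} - 453575 = - \frac{155}{2056} - 453575 = - \frac{932550355}{2056}$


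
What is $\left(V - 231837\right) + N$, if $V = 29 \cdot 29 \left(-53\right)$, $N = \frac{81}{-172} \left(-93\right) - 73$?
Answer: $- \frac{47547543}{172} \approx -2.7644 \cdot 10^{5}$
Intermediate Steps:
$N = - \frac{5023}{172}$ ($N = 81 \left(- \frac{1}{172}\right) \left(-93\right) - 73 = \left(- \frac{81}{172}\right) \left(-93\right) - 73 = \frac{7533}{172} - 73 = - \frac{5023}{172} \approx -29.203$)
$V = -44573$ ($V = 841 \left(-53\right) = -44573$)
$\left(V - 231837\right) + N = \left(-44573 - 231837\right) - \frac{5023}{172} = -276410 - \frac{5023}{172} = - \frac{47547543}{172}$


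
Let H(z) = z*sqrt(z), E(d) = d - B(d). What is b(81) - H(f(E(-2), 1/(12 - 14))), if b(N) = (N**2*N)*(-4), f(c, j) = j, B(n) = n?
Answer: -2125764 + I*sqrt(2)/4 ≈ -2.1258e+6 + 0.35355*I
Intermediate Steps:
E(d) = 0 (E(d) = d - d = 0)
b(N) = -4*N**3 (b(N) = N**3*(-4) = -4*N**3)
H(z) = z**(3/2)
b(81) - H(f(E(-2), 1/(12 - 14))) = -4*81**3 - (1/(12 - 14))**(3/2) = -4*531441 - (1/(-2))**(3/2) = -2125764 - (-1/2)**(3/2) = -2125764 - (-1)*I*sqrt(2)/4 = -2125764 + I*sqrt(2)/4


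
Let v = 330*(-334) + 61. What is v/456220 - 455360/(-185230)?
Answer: 18733958763/8450563060 ≈ 2.2169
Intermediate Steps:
v = -110159 (v = -110220 + 61 = -110159)
v/456220 - 455360/(-185230) = -110159/456220 - 455360/(-185230) = -110159*1/456220 - 455360*(-1/185230) = -110159/456220 + 45536/18523 = 18733958763/8450563060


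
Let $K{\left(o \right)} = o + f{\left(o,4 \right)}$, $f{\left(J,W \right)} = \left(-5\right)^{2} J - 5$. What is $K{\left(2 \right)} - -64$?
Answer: $111$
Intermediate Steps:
$f{\left(J,W \right)} = -5 + 25 J$ ($f{\left(J,W \right)} = 25 J - 5 = -5 + 25 J$)
$K{\left(o \right)} = -5 + 26 o$ ($K{\left(o \right)} = o + \left(-5 + 25 o\right) = -5 + 26 o$)
$K{\left(2 \right)} - -64 = \left(-5 + 26 \cdot 2\right) - -64 = \left(-5 + 52\right) + 64 = 47 + 64 = 111$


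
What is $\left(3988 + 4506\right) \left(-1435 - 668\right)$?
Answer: $-17862882$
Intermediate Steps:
$\left(3988 + 4506\right) \left(-1435 - 668\right) = 8494 \left(-1435 - 668\right) = 8494 \left(-2103\right) = -17862882$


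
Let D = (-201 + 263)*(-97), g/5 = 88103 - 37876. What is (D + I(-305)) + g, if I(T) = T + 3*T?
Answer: 243901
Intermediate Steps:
g = 251135 (g = 5*(88103 - 37876) = 5*50227 = 251135)
D = -6014 (D = 62*(-97) = -6014)
I(T) = 4*T
(D + I(-305)) + g = (-6014 + 4*(-305)) + 251135 = (-6014 - 1220) + 251135 = -7234 + 251135 = 243901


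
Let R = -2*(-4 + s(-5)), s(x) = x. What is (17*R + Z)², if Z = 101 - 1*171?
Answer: 55696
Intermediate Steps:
Z = -70 (Z = 101 - 171 = -70)
R = 18 (R = -2*(-4 - 5) = -2*(-9) = 18)
(17*R + Z)² = (17*18 - 70)² = (306 - 70)² = 236² = 55696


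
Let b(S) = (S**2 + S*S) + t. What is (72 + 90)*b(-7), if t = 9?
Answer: 17334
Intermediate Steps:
b(S) = 9 + 2*S**2 (b(S) = (S**2 + S*S) + 9 = (S**2 + S**2) + 9 = 2*S**2 + 9 = 9 + 2*S**2)
(72 + 90)*b(-7) = (72 + 90)*(9 + 2*(-7)**2) = 162*(9 + 2*49) = 162*(9 + 98) = 162*107 = 17334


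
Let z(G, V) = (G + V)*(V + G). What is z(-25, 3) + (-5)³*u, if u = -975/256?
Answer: 245779/256 ≈ 960.07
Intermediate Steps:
u = -975/256 (u = -975*1/256 = -975/256 ≈ -3.8086)
z(G, V) = (G + V)² (z(G, V) = (G + V)*(G + V) = (G + V)²)
z(-25, 3) + (-5)³*u = (-25 + 3)² + (-5)³*(-975/256) = (-22)² - 125*(-975/256) = 484 + 121875/256 = 245779/256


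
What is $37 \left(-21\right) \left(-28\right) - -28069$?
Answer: $49825$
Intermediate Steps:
$37 \left(-21\right) \left(-28\right) - -28069 = \left(-777\right) \left(-28\right) + 28069 = 21756 + 28069 = 49825$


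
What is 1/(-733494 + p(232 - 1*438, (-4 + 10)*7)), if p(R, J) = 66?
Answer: -1/733428 ≈ -1.3635e-6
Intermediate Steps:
1/(-733494 + p(232 - 1*438, (-4 + 10)*7)) = 1/(-733494 + 66) = 1/(-733428) = -1/733428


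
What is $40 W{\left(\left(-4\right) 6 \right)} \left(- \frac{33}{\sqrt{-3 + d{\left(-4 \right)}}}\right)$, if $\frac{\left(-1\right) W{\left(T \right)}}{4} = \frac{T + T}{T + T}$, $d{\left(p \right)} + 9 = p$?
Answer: $- 1320 i \approx - 1320.0 i$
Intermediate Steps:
$d{\left(p \right)} = -9 + p$
$W{\left(T \right)} = -4$ ($W{\left(T \right)} = - 4 \frac{T + T}{T + T} = - 4 \frac{2 T}{2 T} = - 4 \cdot 2 T \frac{1}{2 T} = \left(-4\right) 1 = -4$)
$40 W{\left(\left(-4\right) 6 \right)} \left(- \frac{33}{\sqrt{-3 + d{\left(-4 \right)}}}\right) = 40 \left(-4\right) \left(- \frac{33}{\sqrt{-3 - 13}}\right) = - 160 \left(- \frac{33}{\sqrt{-3 - 13}}\right) = - 160 \left(- \frac{33}{\sqrt{-16}}\right) = - 160 \left(- \frac{33}{4 i}\right) = - 160 \left(- 33 \left(- \frac{i}{4}\right)\right) = - 160 \frac{33 i}{4} = - 1320 i$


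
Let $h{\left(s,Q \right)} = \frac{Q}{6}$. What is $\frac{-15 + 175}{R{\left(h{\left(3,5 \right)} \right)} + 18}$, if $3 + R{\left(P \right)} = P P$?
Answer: $\frac{1152}{113} \approx 10.195$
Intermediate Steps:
$h{\left(s,Q \right)} = \frac{Q}{6}$ ($h{\left(s,Q \right)} = Q \frac{1}{6} = \frac{Q}{6}$)
$R{\left(P \right)} = -3 + P^{2}$ ($R{\left(P \right)} = -3 + P P = -3 + P^{2}$)
$\frac{-15 + 175}{R{\left(h{\left(3,5 \right)} \right)} + 18} = \frac{-15 + 175}{\left(-3 + \left(\frac{1}{6} \cdot 5\right)^{2}\right) + 18} = \frac{1}{\left(-3 + \left(\frac{5}{6}\right)^{2}\right) + 18} \cdot 160 = \frac{1}{\left(-3 + \frac{25}{36}\right) + 18} \cdot 160 = \frac{1}{- \frac{83}{36} + 18} \cdot 160 = \frac{1}{\frac{565}{36}} \cdot 160 = \frac{36}{565} \cdot 160 = \frac{1152}{113}$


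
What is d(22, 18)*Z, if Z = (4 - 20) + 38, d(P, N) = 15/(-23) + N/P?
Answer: 84/23 ≈ 3.6522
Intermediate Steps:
d(P, N) = -15/23 + N/P (d(P, N) = 15*(-1/23) + N/P = -15/23 + N/P)
Z = 22 (Z = -16 + 38 = 22)
d(22, 18)*Z = (-15/23 + 18/22)*22 = (-15/23 + 18*(1/22))*22 = (-15/23 + 9/11)*22 = (42/253)*22 = 84/23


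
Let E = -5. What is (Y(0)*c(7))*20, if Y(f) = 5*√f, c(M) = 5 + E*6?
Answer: 0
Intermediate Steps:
c(M) = -25 (c(M) = 5 - 5*6 = 5 - 30 = -25)
(Y(0)*c(7))*20 = ((5*√0)*(-25))*20 = ((5*0)*(-25))*20 = (0*(-25))*20 = 0*20 = 0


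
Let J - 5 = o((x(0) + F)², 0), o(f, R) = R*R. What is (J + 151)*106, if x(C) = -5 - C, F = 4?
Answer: 16536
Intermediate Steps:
o(f, R) = R²
J = 5 (J = 5 + 0² = 5 + 0 = 5)
(J + 151)*106 = (5 + 151)*106 = 156*106 = 16536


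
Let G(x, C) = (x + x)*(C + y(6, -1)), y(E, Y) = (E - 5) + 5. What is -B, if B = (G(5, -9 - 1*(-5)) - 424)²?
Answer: -163216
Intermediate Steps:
y(E, Y) = E (y(E, Y) = (-5 + E) + 5 = E)
G(x, C) = 2*x*(6 + C) (G(x, C) = (x + x)*(C + 6) = (2*x)*(6 + C) = 2*x*(6 + C))
B = 163216 (B = (2*5*(6 + (-9 - 1*(-5))) - 424)² = (2*5*(6 + (-9 + 5)) - 424)² = (2*5*(6 - 4) - 424)² = (2*5*2 - 424)² = (20 - 424)² = (-404)² = 163216)
-B = -1*163216 = -163216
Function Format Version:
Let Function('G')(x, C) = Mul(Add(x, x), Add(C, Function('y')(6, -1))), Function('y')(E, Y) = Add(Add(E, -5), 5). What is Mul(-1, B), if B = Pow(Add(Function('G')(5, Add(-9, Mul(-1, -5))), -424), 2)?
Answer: -163216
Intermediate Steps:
Function('y')(E, Y) = E (Function('y')(E, Y) = Add(Add(-5, E), 5) = E)
Function('G')(x, C) = Mul(2, x, Add(6, C)) (Function('G')(x, C) = Mul(Add(x, x), Add(C, 6)) = Mul(Mul(2, x), Add(6, C)) = Mul(2, x, Add(6, C)))
B = 163216 (B = Pow(Add(Mul(2, 5, Add(6, Add(-9, Mul(-1, -5)))), -424), 2) = Pow(Add(Mul(2, 5, Add(6, Add(-9, 5))), -424), 2) = Pow(Add(Mul(2, 5, Add(6, -4)), -424), 2) = Pow(Add(Mul(2, 5, 2), -424), 2) = Pow(Add(20, -424), 2) = Pow(-404, 2) = 163216)
Mul(-1, B) = Mul(-1, 163216) = -163216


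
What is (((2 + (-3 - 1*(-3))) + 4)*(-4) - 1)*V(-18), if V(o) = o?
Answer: 450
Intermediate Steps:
(((2 + (-3 - 1*(-3))) + 4)*(-4) - 1)*V(-18) = (((2 + (-3 - 1*(-3))) + 4)*(-4) - 1)*(-18) = (((2 + (-3 + 3)) + 4)*(-4) - 1)*(-18) = (((2 + 0) + 4)*(-4) - 1)*(-18) = ((2 + 4)*(-4) - 1)*(-18) = (6*(-4) - 1)*(-18) = (-24 - 1)*(-18) = -25*(-18) = 450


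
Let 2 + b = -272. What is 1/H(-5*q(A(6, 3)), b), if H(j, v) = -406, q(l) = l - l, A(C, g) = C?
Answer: -1/406 ≈ -0.0024631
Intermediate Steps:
b = -274 (b = -2 - 272 = -274)
q(l) = 0
1/H(-5*q(A(6, 3)), b) = 1/(-406) = -1/406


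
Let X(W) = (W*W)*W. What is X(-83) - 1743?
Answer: -573530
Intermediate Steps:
X(W) = W³ (X(W) = W²*W = W³)
X(-83) - 1743 = (-83)³ - 1743 = -571787 - 1743 = -573530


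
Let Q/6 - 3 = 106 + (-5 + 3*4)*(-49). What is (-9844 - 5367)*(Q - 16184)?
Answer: 267531068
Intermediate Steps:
Q = -1404 (Q = 18 + 6*(106 + (-5 + 3*4)*(-49)) = 18 + 6*(106 + (-5 + 12)*(-49)) = 18 + 6*(106 + 7*(-49)) = 18 + 6*(106 - 343) = 18 + 6*(-237) = 18 - 1422 = -1404)
(-9844 - 5367)*(Q - 16184) = (-9844 - 5367)*(-1404 - 16184) = -15211*(-17588) = 267531068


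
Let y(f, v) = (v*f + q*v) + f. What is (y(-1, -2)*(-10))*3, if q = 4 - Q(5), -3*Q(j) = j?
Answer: 310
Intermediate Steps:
Q(j) = -j/3
q = 17/3 (q = 4 - (-1)*5/3 = 4 - 1*(-5/3) = 4 + 5/3 = 17/3 ≈ 5.6667)
y(f, v) = f + 17*v/3 + f*v (y(f, v) = (v*f + 17*v/3) + f = (f*v + 17*v/3) + f = (17*v/3 + f*v) + f = f + 17*v/3 + f*v)
(y(-1, -2)*(-10))*3 = ((-1 + (17/3)*(-2) - 1*(-2))*(-10))*3 = ((-1 - 34/3 + 2)*(-10))*3 = -31/3*(-10)*3 = (310/3)*3 = 310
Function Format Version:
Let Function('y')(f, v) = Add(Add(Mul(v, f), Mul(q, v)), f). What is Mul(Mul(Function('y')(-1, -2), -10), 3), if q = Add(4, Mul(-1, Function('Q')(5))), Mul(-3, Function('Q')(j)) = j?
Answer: 310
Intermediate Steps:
Function('Q')(j) = Mul(Rational(-1, 3), j)
q = Rational(17, 3) (q = Add(4, Mul(-1, Mul(Rational(-1, 3), 5))) = Add(4, Mul(-1, Rational(-5, 3))) = Add(4, Rational(5, 3)) = Rational(17, 3) ≈ 5.6667)
Function('y')(f, v) = Add(f, Mul(Rational(17, 3), v), Mul(f, v)) (Function('y')(f, v) = Add(Add(Mul(v, f), Mul(Rational(17, 3), v)), f) = Add(Add(Mul(f, v), Mul(Rational(17, 3), v)), f) = Add(Add(Mul(Rational(17, 3), v), Mul(f, v)), f) = Add(f, Mul(Rational(17, 3), v), Mul(f, v)))
Mul(Mul(Function('y')(-1, -2), -10), 3) = Mul(Mul(Add(-1, Mul(Rational(17, 3), -2), Mul(-1, -2)), -10), 3) = Mul(Mul(Add(-1, Rational(-34, 3), 2), -10), 3) = Mul(Mul(Rational(-31, 3), -10), 3) = Mul(Rational(310, 3), 3) = 310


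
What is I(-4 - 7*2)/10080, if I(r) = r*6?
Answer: -3/280 ≈ -0.010714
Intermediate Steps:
I(r) = 6*r
I(-4 - 7*2)/10080 = (6*(-4 - 7*2))/10080 = (6*(-4 - 14))*(1/10080) = (6*(-18))*(1/10080) = -108*1/10080 = -3/280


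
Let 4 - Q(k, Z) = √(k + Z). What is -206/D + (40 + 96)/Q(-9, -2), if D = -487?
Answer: 270490/13149 + 136*I*√11/27 ≈ 20.571 + 16.706*I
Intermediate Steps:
Q(k, Z) = 4 - √(Z + k) (Q(k, Z) = 4 - √(k + Z) = 4 - √(Z + k))
-206/D + (40 + 96)/Q(-9, -2) = -206/(-487) + (40 + 96)/(4 - √(-2 - 9)) = -206*(-1/487) + 136/(4 - √(-11)) = 206/487 + 136/(4 - I*√11)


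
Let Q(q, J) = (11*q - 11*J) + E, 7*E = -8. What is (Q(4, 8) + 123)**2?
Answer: 297025/49 ≈ 6061.7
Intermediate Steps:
E = -8/7 (E = (1/7)*(-8) = -8/7 ≈ -1.1429)
Q(q, J) = -8/7 - 11*J + 11*q (Q(q, J) = (11*q - 11*J) - 8/7 = (-11*J + 11*q) - 8/7 = -8/7 - 11*J + 11*q)
(Q(4, 8) + 123)**2 = ((-8/7 - 11*8 + 11*4) + 123)**2 = ((-8/7 - 88 + 44) + 123)**2 = (-316/7 + 123)**2 = (545/7)**2 = 297025/49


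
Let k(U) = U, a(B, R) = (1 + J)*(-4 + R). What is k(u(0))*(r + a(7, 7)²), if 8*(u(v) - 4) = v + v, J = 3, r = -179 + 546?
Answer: 2044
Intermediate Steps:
r = 367
a(B, R) = -16 + 4*R (a(B, R) = (1 + 3)*(-4 + R) = 4*(-4 + R) = -16 + 4*R)
u(v) = 4 + v/4 (u(v) = 4 + (v + v)/8 = 4 + (2*v)/8 = 4 + v/4)
k(u(0))*(r + a(7, 7)²) = (4 + (¼)*0)*(367 + (-16 + 4*7)²) = (4 + 0)*(367 + (-16 + 28)²) = 4*(367 + 12²) = 4*(367 + 144) = 4*511 = 2044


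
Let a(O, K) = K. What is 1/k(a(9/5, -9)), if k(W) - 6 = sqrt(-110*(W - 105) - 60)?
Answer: -1/2074 + 2*sqrt(195)/3111 ≈ 0.0084952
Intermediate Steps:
k(W) = 6 + sqrt(11490 - 110*W) (k(W) = 6 + sqrt(-110*(W - 105) - 60) = 6 + sqrt(-110*(-105 + W) - 60) = 6 + sqrt((11550 - 110*W) - 60) = 6 + sqrt(11490 - 110*W))
1/k(a(9/5, -9)) = 1/(6 + sqrt(11490 - 110*(-9))) = 1/(6 + sqrt(11490 + 990)) = 1/(6 + sqrt(12480)) = 1/(6 + 8*sqrt(195))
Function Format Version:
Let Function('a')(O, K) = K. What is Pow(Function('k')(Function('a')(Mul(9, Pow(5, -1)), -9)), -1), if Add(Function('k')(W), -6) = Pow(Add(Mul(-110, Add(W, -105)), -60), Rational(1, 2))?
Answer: Add(Rational(-1, 2074), Mul(Rational(2, 3111), Pow(195, Rational(1, 2)))) ≈ 0.0084952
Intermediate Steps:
Function('k')(W) = Add(6, Pow(Add(11490, Mul(-110, W)), Rational(1, 2))) (Function('k')(W) = Add(6, Pow(Add(Mul(-110, Add(W, -105)), -60), Rational(1, 2))) = Add(6, Pow(Add(Mul(-110, Add(-105, W)), -60), Rational(1, 2))) = Add(6, Pow(Add(Add(11550, Mul(-110, W)), -60), Rational(1, 2))) = Add(6, Pow(Add(11490, Mul(-110, W)), Rational(1, 2))))
Pow(Function('k')(Function('a')(Mul(9, Pow(5, -1)), -9)), -1) = Pow(Add(6, Pow(Add(11490, Mul(-110, -9)), Rational(1, 2))), -1) = Pow(Add(6, Pow(Add(11490, 990), Rational(1, 2))), -1) = Pow(Add(6, Pow(12480, Rational(1, 2))), -1) = Pow(Add(6, Mul(8, Pow(195, Rational(1, 2)))), -1)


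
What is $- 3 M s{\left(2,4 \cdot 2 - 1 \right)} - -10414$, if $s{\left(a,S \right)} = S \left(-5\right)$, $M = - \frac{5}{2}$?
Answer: $\frac{20303}{2} \approx 10152.0$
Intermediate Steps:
$M = - \frac{5}{2}$ ($M = \left(-5\right) \frac{1}{2} = - \frac{5}{2} \approx -2.5$)
$s{\left(a,S \right)} = - 5 S$
$- 3 M s{\left(2,4 \cdot 2 - 1 \right)} - -10414 = \left(-3\right) \left(- \frac{5}{2}\right) \left(- 5 \left(4 \cdot 2 - 1\right)\right) - -10414 = \frac{15 \left(- 5 \left(8 - 1\right)\right)}{2} + 10414 = \frac{15 \left(\left(-5\right) 7\right)}{2} + 10414 = \frac{15}{2} \left(-35\right) + 10414 = - \frac{525}{2} + 10414 = \frac{20303}{2}$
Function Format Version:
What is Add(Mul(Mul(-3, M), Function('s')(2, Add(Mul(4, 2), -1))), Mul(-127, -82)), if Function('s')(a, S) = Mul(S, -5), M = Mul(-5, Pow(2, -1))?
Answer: Rational(20303, 2) ≈ 10152.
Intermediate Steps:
M = Rational(-5, 2) (M = Mul(-5, Rational(1, 2)) = Rational(-5, 2) ≈ -2.5000)
Function('s')(a, S) = Mul(-5, S)
Add(Mul(Mul(-3, M), Function('s')(2, Add(Mul(4, 2), -1))), Mul(-127, -82)) = Add(Mul(Mul(-3, Rational(-5, 2)), Mul(-5, Add(Mul(4, 2), -1))), Mul(-127, -82)) = Add(Mul(Rational(15, 2), Mul(-5, Add(8, -1))), 10414) = Add(Mul(Rational(15, 2), Mul(-5, 7)), 10414) = Add(Mul(Rational(15, 2), -35), 10414) = Add(Rational(-525, 2), 10414) = Rational(20303, 2)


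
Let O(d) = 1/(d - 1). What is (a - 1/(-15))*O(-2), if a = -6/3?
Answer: 29/45 ≈ 0.64444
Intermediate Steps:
a = -2 (a = -6*⅓ = -2)
O(d) = 1/(-1 + d)
(a - 1/(-15))*O(-2) = (-2 - 1/(-15))/(-1 - 2) = (-2 - 1*(-1/15))/(-3) = (-2 + 1/15)*(-⅓) = -29/15*(-⅓) = 29/45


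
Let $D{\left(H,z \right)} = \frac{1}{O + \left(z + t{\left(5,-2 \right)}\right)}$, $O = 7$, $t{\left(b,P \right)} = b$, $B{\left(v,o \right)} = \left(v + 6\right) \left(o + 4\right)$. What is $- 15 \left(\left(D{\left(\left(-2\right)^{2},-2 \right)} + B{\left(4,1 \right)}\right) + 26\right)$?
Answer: $- \frac{2283}{2} \approx -1141.5$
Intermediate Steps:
$B{\left(v,o \right)} = \left(4 + o\right) \left(6 + v\right)$ ($B{\left(v,o \right)} = \left(6 + v\right) \left(4 + o\right) = \left(4 + o\right) \left(6 + v\right)$)
$D{\left(H,z \right)} = \frac{1}{12 + z}$ ($D{\left(H,z \right)} = \frac{1}{7 + \left(z + 5\right)} = \frac{1}{7 + \left(5 + z\right)} = \frac{1}{12 + z}$)
$- 15 \left(\left(D{\left(\left(-2\right)^{2},-2 \right)} + B{\left(4,1 \right)}\right) + 26\right) = - 15 \left(\left(\frac{1}{12 - 2} + \left(24 + 4 \cdot 4 + 6 \cdot 1 + 1 \cdot 4\right)\right) + 26\right) = - 15 \left(\left(\frac{1}{10} + \left(24 + 16 + 6 + 4\right)\right) + 26\right) = - 15 \left(\left(\frac{1}{10} + 50\right) + 26\right) = - 15 \left(\frac{501}{10} + 26\right) = \left(-15\right) \frac{761}{10} = - \frac{2283}{2}$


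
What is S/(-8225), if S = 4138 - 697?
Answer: -3441/8225 ≈ -0.41836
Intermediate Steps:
S = 3441
S/(-8225) = 3441/(-8225) = 3441*(-1/8225) = -3441/8225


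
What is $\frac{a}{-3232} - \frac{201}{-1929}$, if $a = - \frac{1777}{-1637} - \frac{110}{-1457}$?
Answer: $\frac{514700474059}{4956676281184} \approx 0.10384$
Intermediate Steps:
$a = \frac{2769159}{2385109}$ ($a = \left(-1777\right) \left(- \frac{1}{1637}\right) - - \frac{110}{1457} = \frac{1777}{1637} + \frac{110}{1457} = \frac{2769159}{2385109} \approx 1.161$)
$\frac{a}{-3232} - \frac{201}{-1929} = \frac{2769159}{2385109 \left(-3232\right)} - \frac{201}{-1929} = \frac{2769159}{2385109} \left(- \frac{1}{3232}\right) - - \frac{67}{643} = - \frac{2769159}{7708672288} + \frac{67}{643} = \frac{514700474059}{4956676281184}$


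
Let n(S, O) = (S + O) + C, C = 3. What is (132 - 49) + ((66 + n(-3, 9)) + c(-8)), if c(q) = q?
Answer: 150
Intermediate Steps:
n(S, O) = 3 + O + S (n(S, O) = (S + O) + 3 = (O + S) + 3 = 3 + O + S)
(132 - 49) + ((66 + n(-3, 9)) + c(-8)) = (132 - 49) + ((66 + (3 + 9 - 3)) - 8) = 83 + ((66 + 9) - 8) = 83 + (75 - 8) = 83 + 67 = 150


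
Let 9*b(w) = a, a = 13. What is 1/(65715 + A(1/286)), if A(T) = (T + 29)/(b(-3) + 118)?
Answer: 61490/4040830281 ≈ 1.5217e-5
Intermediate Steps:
b(w) = 13/9 (b(w) = (⅑)*13 = 13/9)
A(T) = 261/1075 + 9*T/1075 (A(T) = (T + 29)/(13/9 + 118) = (29 + T)/(1075/9) = (29 + T)*(9/1075) = 261/1075 + 9*T/1075)
1/(65715 + A(1/286)) = 1/(65715 + (261/1075 + (9/1075)/286)) = 1/(65715 + (261/1075 + (9/1075)*(1/286))) = 1/(65715 + (261/1075 + 9/307450)) = 1/(65715 + 14931/61490) = 1/(4040830281/61490) = 61490/4040830281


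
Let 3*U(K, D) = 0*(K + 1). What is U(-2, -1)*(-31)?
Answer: 0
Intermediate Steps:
U(K, D) = 0 (U(K, D) = (0*(K + 1))/3 = (0*(1 + K))/3 = (⅓)*0 = 0)
U(-2, -1)*(-31) = 0*(-31) = 0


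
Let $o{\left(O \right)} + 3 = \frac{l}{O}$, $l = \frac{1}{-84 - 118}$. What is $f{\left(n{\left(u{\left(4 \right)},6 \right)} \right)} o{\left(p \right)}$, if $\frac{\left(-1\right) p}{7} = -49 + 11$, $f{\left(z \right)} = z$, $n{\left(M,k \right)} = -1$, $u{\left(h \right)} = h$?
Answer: $\frac{161197}{53732} \approx 3.0$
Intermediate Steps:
$l = - \frac{1}{202}$ ($l = \frac{1}{-202} = - \frac{1}{202} \approx -0.0049505$)
$p = 266$ ($p = - 7 \left(-49 + 11\right) = \left(-7\right) \left(-38\right) = 266$)
$o{\left(O \right)} = -3 - \frac{1}{202 O}$
$f{\left(n{\left(u{\left(4 \right)},6 \right)} \right)} o{\left(p \right)} = - (-3 - \frac{1}{202 \cdot 266}) = - (-3 - \frac{1}{53732}) = \left(-1\right) \left(- \frac{161197}{53732}\right) = \frac{161197}{53732}$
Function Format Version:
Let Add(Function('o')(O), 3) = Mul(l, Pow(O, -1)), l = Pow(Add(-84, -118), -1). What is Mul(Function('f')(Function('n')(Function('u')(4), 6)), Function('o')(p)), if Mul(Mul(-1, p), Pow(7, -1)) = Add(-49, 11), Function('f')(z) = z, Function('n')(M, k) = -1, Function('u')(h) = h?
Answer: Rational(161197, 53732) ≈ 3.0000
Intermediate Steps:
l = Rational(-1, 202) (l = Pow(-202, -1) = Rational(-1, 202) ≈ -0.0049505)
p = 266 (p = Mul(-7, Add(-49, 11)) = Mul(-7, -38) = 266)
Function('o')(O) = Add(-3, Mul(Rational(-1, 202), Pow(O, -1)))
Mul(Function('f')(Function('n')(Function('u')(4), 6)), Function('o')(p)) = Mul(-1, Add(-3, Mul(Rational(-1, 202), Pow(266, -1)))) = Mul(-1, Add(-3, Mul(Rational(-1, 202), Rational(1, 266)))) = Mul(-1, Add(-3, Rational(-1, 53732))) = Mul(-1, Rational(-161197, 53732)) = Rational(161197, 53732)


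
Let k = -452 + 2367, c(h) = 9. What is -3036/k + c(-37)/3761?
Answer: -11401161/7202315 ≈ -1.5830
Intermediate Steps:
k = 1915
-3036/k + c(-37)/3761 = -3036/1915 + 9/3761 = -11401161/7202315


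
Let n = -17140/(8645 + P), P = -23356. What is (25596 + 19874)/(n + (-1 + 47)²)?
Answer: 334454585/15572808 ≈ 21.477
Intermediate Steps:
n = 17140/14711 (n = -17140/(8645 - 23356) = -17140/(-14711) = -17140*(-1/14711) = 17140/14711 ≈ 1.1651)
(25596 + 19874)/(n + (-1 + 47)²) = (25596 + 19874)/(17140/14711 + (-1 + 47)²) = 45470/(17140/14711 + 46²) = 45470/(17140/14711 + 2116) = 45470/(31145616/14711) = 45470*(14711/31145616) = 334454585/15572808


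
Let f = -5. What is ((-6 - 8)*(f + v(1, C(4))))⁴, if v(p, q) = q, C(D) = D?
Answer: 38416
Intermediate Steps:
((-6 - 8)*(f + v(1, C(4))))⁴ = ((-6 - 8)*(-5 + 4))⁴ = (-14*(-1))⁴ = 14⁴ = 38416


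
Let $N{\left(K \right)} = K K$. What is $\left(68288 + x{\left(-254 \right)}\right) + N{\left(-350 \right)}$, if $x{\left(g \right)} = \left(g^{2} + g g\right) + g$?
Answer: $319566$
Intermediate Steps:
$x{\left(g \right)} = g + 2 g^{2}$ ($x{\left(g \right)} = \left(g^{2} + g^{2}\right) + g = 2 g^{2} + g = g + 2 g^{2}$)
$N{\left(K \right)} = K^{2}$
$\left(68288 + x{\left(-254 \right)}\right) + N{\left(-350 \right)} = \left(68288 - 254 \left(1 + 2 \left(-254\right)\right)\right) + \left(-350\right)^{2} = \left(68288 - 254 \left(1 - 508\right)\right) + 122500 = \left(68288 - -128778\right) + 122500 = \left(68288 + 128778\right) + 122500 = 197066 + 122500 = 319566$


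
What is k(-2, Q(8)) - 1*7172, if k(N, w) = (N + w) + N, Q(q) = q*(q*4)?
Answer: -6920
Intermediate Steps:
Q(q) = 4*q**2 (Q(q) = q*(4*q) = 4*q**2)
k(N, w) = w + 2*N
k(-2, Q(8)) - 1*7172 = (4*8**2 + 2*(-2)) - 1*7172 = (4*64 - 4) - 7172 = (256 - 4) - 7172 = 252 - 7172 = -6920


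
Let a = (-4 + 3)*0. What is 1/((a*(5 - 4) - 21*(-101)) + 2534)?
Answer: 1/4655 ≈ 0.00021482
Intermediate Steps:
a = 0 (a = -1*0 = 0)
1/((a*(5 - 4) - 21*(-101)) + 2534) = 1/((0*(5 - 4) - 21*(-101)) + 2534) = 1/((0*1 + 2121) + 2534) = 1/((0 + 2121) + 2534) = 1/(2121 + 2534) = 1/4655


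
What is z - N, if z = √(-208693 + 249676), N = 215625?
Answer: -215625 + √40983 ≈ -2.1542e+5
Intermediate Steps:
z = √40983 ≈ 202.44
z - N = √40983 - 1*215625 = √40983 - 215625 = -215625 + √40983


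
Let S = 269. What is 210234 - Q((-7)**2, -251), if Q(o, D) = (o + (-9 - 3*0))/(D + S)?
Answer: 1892086/9 ≈ 2.1023e+5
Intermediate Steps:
Q(o, D) = (-9 + o)/(269 + D) (Q(o, D) = (o + (-9 - 3*0))/(D + 269) = (o + (-9 + 0))/(269 + D) = (o - 9)/(269 + D) = (-9 + o)/(269 + D))
210234 - Q((-7)**2, -251) = 210234 - (-9 + (-7)**2)/(269 - 251) = 210234 - (-9 + 49)/18 = 210234 - 40/18 = 210234 - 1*20/9 = 210234 - 20/9 = 1892086/9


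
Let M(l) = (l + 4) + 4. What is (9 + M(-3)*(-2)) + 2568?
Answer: 2567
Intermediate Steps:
M(l) = 8 + l (M(l) = (4 + l) + 4 = 8 + l)
(9 + M(-3)*(-2)) + 2568 = (9 + (8 - 3)*(-2)) + 2568 = (9 + 5*(-2)) + 2568 = (9 - 10) + 2568 = -1 + 2568 = 2567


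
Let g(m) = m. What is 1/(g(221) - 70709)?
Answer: -1/70488 ≈ -1.4187e-5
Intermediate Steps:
1/(g(221) - 70709) = 1/(221 - 70709) = 1/(-70488) = -1/70488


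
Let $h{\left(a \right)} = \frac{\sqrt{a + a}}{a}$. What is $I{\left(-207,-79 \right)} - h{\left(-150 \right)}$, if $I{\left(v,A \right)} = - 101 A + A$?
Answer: $7900 + \frac{i \sqrt{3}}{15} \approx 7900.0 + 0.11547 i$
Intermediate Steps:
$h{\left(a \right)} = \frac{\sqrt{2}}{\sqrt{a}}$ ($h{\left(a \right)} = \frac{\sqrt{2 a}}{a} = \frac{\sqrt{2} \sqrt{a}}{a} = \frac{\sqrt{2}}{\sqrt{a}}$)
$I{\left(v,A \right)} = - 100 A$
$I{\left(-207,-79 \right)} - h{\left(-150 \right)} = \left(-100\right) \left(-79\right) - \frac{\sqrt{2}}{5 i \sqrt{6}} = 7900 - \sqrt{2} \left(- \frac{i \sqrt{6}}{30}\right) = 7900 - - \frac{i \sqrt{3}}{15} = 7900 + \frac{i \sqrt{3}}{15}$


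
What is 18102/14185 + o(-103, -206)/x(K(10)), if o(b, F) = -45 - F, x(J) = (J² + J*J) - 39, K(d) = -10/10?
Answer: -1614011/524845 ≈ -3.0752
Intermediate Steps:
K(d) = -1 (K(d) = -10*⅒ = -1)
x(J) = -39 + 2*J² (x(J) = (J² + J²) - 39 = 2*J² - 39 = -39 + 2*J²)
18102/14185 + o(-103, -206)/x(K(10)) = 18102/14185 + (-45 - 1*(-206))/(-39 + 2*(-1)²) = 18102*(1/14185) + (-45 + 206)/(-39 + 2*1) = 18102/14185 + 161/(-39 + 2) = 18102/14185 + 161/(-37) = 18102/14185 + 161*(-1/37) = 18102/14185 - 161/37 = -1614011/524845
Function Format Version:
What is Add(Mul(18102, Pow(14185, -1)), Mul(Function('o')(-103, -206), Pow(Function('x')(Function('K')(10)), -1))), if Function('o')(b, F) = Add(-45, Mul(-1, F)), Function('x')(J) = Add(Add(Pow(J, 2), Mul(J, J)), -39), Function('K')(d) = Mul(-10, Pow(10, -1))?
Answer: Rational(-1614011, 524845) ≈ -3.0752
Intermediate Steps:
Function('K')(d) = -1 (Function('K')(d) = Mul(-10, Rational(1, 10)) = -1)
Function('x')(J) = Add(-39, Mul(2, Pow(J, 2))) (Function('x')(J) = Add(Add(Pow(J, 2), Pow(J, 2)), -39) = Add(Mul(2, Pow(J, 2)), -39) = Add(-39, Mul(2, Pow(J, 2))))
Add(Mul(18102, Pow(14185, -1)), Mul(Function('o')(-103, -206), Pow(Function('x')(Function('K')(10)), -1))) = Add(Mul(18102, Pow(14185, -1)), Mul(Add(-45, Mul(-1, -206)), Pow(Add(-39, Mul(2, Pow(-1, 2))), -1))) = Add(Mul(18102, Rational(1, 14185)), Mul(Add(-45, 206), Pow(Add(-39, Mul(2, 1)), -1))) = Add(Rational(18102, 14185), Mul(161, Pow(Add(-39, 2), -1))) = Add(Rational(18102, 14185), Mul(161, Pow(-37, -1))) = Add(Rational(18102, 14185), Mul(161, Rational(-1, 37))) = Add(Rational(18102, 14185), Rational(-161, 37)) = Rational(-1614011, 524845)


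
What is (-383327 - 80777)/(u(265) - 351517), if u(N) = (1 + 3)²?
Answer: 464104/351501 ≈ 1.3203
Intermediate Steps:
u(N) = 16 (u(N) = 4² = 16)
(-383327 - 80777)/(u(265) - 351517) = (-383327 - 80777)/(16 - 351517) = -464104/(-351501) = -464104*(-1/351501) = 464104/351501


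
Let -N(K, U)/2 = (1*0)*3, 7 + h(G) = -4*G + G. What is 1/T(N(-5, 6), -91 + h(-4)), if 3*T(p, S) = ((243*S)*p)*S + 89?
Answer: 3/89 ≈ 0.033708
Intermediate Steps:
h(G) = -7 - 3*G (h(G) = -7 + (-4*G + G) = -7 - 3*G)
N(K, U) = 0 (N(K, U) = -2*1*0*3 = -0*3 = -2*0 = 0)
T(p, S) = 89/3 + 81*p*S**2 (T(p, S) = (((243*S)*p)*S + 89)/3 = ((243*S*p)*S + 89)/3 = (243*p*S**2 + 89)/3 = (89 + 243*p*S**2)/3 = 89/3 + 81*p*S**2)
1/T(N(-5, 6), -91 + h(-4)) = 1/(89/3 + 81*0*(-91 + (-7 - 3*(-4)))**2) = 1/(89/3 + 81*0*(-91 + (-7 + 12))**2) = 1/(89/3 + 81*0*(-91 + 5)**2) = 1/(89/3 + 81*0*(-86)**2) = 1/(89/3 + 81*0*7396) = 1/(89/3 + 0) = 1/(89/3) = 3/89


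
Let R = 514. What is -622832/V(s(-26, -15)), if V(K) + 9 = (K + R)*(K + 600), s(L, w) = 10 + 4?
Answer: -622832/324183 ≈ -1.9212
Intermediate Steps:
s(L, w) = 14
V(K) = -9 + (514 + K)*(600 + K) (V(K) = -9 + (K + 514)*(K + 600) = -9 + (514 + K)*(600 + K))
-622832/V(s(-26, -15)) = -622832/(308391 + 14² + 1114*14) = -622832/(308391 + 196 + 15596) = -622832/324183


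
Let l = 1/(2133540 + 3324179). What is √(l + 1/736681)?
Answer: 20*√62262978934435554/4020597890639 ≈ 0.0012412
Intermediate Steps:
l = 1/5457719 ≈ 1.8323e-7
√(l + 1/736681) = √(1/5457719 + 1/736681) = √(6194400/4020597890639) = 20*√62262978934435554/4020597890639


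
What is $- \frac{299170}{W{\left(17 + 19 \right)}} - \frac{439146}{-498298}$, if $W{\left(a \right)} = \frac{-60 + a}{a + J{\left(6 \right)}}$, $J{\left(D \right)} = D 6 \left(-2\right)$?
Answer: $- \frac{111806639922}{249149} \approx -4.4875 \cdot 10^{5}$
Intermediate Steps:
$J{\left(D \right)} = - 12 D$ ($J{\left(D \right)} = 6 D \left(-2\right) = - 12 D$)
$W{\left(a \right)} = \frac{-60 + a}{-72 + a}$ ($W{\left(a \right)} = \frac{-60 + a}{a - 72} = \frac{-60 + a}{-72 + a}$)
$- \frac{299170}{W{\left(17 + 19 \right)}} - \frac{439146}{-498298} = - \frac{299170}{\frac{1}{-72 + \left(17 + 19\right)} \left(-60 + \left(17 + 19\right)\right)} - \frac{439146}{-498298} = - \frac{299170}{\frac{1}{-72 + 36} \left(-60 + 36\right)} - - \frac{219573}{249149} = - \frac{299170}{\frac{1}{-36} \left(-24\right)} + \frac{219573}{249149} = - \frac{299170}{\left(- \frac{1}{36}\right) \left(-24\right)} + \frac{219573}{249149} = - \frac{299170}{\frac{2}{3}} + \frac{219573}{249149} = \left(-299170\right) \frac{3}{2} + \frac{219573}{249149} = -448755 + \frac{219573}{249149} = - \frac{111806639922}{249149}$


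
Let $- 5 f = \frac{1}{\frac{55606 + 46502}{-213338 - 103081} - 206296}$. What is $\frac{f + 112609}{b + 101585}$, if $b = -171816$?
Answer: $- \frac{12251122762019453}{7640673504710820} \approx -1.6034$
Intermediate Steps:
$f = \frac{105473}{108793460220}$ ($f = - \frac{1}{5 \left(\frac{55606 + 46502}{-213338 - 103081} - 206296\right)} = - \frac{1}{5 \left(\frac{102108}{-316419} - 206296\right)} = - \frac{1}{5 \left(102108 \left(- \frac{1}{316419}\right) - 206296\right)} = - \frac{1}{5 \left(- \frac{34036}{105473} - 206296\right)} = - \frac{1}{5 \left(- \frac{21758692044}{105473}\right)} = \left(- \frac{1}{5}\right) \left(- \frac{105473}{21758692044}\right) = \frac{105473}{108793460220} \approx 9.6948 \cdot 10^{-7}$)
$\frac{f + 112609}{b + 101585} = \frac{\frac{105473}{108793460220} + 112609}{-171816 + 101585} = \frac{12251122762019453}{108793460220 \left(-70231\right)} = \frac{12251122762019453}{108793460220} \left(- \frac{1}{70231}\right) = - \frac{12251122762019453}{7640673504710820}$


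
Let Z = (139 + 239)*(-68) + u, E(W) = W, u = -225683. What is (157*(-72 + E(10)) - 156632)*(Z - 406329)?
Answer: 109421580056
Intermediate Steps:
Z = -251387 (Z = (139 + 239)*(-68) - 225683 = 378*(-68) - 225683 = -25704 - 225683 = -251387)
(157*(-72 + E(10)) - 156632)*(Z - 406329) = (157*(-72 + 10) - 156632)*(-251387 - 406329) = (157*(-62) - 156632)*(-657716) = (-9734 - 156632)*(-657716) = -166366*(-657716) = 109421580056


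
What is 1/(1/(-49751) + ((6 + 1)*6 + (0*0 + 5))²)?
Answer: 49751/109899958 ≈ 0.00045269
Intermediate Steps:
1/(1/(-49751) + ((6 + 1)*6 + (0*0 + 5))²) = 1/(-1/49751 + (7*6 + (0 + 5))²) = 1/(-1/49751 + (42 + 5)²) = 1/(-1/49751 + 47²) = 1/(-1/49751 + 2209) = 1/(109899958/49751) = 49751/109899958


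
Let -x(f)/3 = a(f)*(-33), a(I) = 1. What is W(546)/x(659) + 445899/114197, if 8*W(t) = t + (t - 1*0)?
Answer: 39821261/7537002 ≈ 5.2834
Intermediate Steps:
W(t) = t/4 (W(t) = (t + (t - 1*0))/8 = (t + (t + 0))/8 = (t + t)/8 = (2*t)/8 = t/4)
x(f) = 99 (x(f) = -3*(-33) = 99)
W(546)/x(659) + 445899/114197 = ((1/4)*546)/99 + 445899/114197 = (273/2)*(1/99) + 445899*(1/114197) = 91/66 + 445899/114197 = 39821261/7537002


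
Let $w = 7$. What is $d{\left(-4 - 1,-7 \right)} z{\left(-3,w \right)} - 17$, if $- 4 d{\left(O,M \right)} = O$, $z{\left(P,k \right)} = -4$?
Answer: $-22$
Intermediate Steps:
$d{\left(O,M \right)} = - \frac{O}{4}$
$d{\left(-4 - 1,-7 \right)} z{\left(-3,w \right)} - 17 = - \frac{-4 - 1}{4} \left(-4\right) - 17 = \left(- \frac{1}{4}\right) \left(-5\right) \left(-4\right) - 17 = \frac{5}{4} \left(-4\right) - 17 = -5 - 17 = -22$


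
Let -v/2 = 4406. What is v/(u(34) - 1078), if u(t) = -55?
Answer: 8812/1133 ≈ 7.7776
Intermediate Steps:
v = -8812 (v = -2*4406 = -8812)
v/(u(34) - 1078) = -8812/(-55 - 1078) = -8812/(-1133) = -8812*(-1/1133) = 8812/1133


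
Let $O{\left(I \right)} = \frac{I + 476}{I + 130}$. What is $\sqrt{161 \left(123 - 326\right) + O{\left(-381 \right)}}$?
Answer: $\frac{2 i \sqrt{514771382}}{251} \approx 180.79 i$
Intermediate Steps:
$O{\left(I \right)} = \frac{476 + I}{130 + I}$
$\sqrt{161 \left(123 - 326\right) + O{\left(-381 \right)}} = \sqrt{161 \left(123 - 326\right) + \frac{476 - 381}{130 - 381}} = \sqrt{161 \left(-203\right) + \frac{1}{-251} \cdot 95} = \sqrt{-32683 - \frac{95}{251}} = \sqrt{- \frac{8203528}{251}} = \frac{2 i \sqrt{514771382}}{251}$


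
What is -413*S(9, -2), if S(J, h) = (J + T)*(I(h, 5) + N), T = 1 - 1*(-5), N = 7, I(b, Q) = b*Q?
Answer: 18585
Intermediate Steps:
I(b, Q) = Q*b
T = 6 (T = 1 + 5 = 6)
S(J, h) = (6 + J)*(7 + 5*h) (S(J, h) = (J + 6)*(5*h + 7) = (6 + J)*(7 + 5*h))
-413*S(9, -2) = -413*(42 + 7*9 + 30*(-2) + 5*9*(-2)) = -413*(42 + 63 - 60 - 90) = -413*(-45) = 18585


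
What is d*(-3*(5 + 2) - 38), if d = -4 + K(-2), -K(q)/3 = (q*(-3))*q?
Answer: -1888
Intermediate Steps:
K(q) = 9*q**2 (K(q) = -3*q*(-3)*q = -3*(-3*q)*q = -(-9)*q**2 = 9*q**2)
d = 32 (d = -4 + 9*(-2)**2 = -4 + 9*4 = -4 + 36 = 32)
d*(-3*(5 + 2) - 38) = 32*(-3*(5 + 2) - 38) = 32*(-3*7 - 38) = 32*(-21 - 38) = 32*(-59) = -1888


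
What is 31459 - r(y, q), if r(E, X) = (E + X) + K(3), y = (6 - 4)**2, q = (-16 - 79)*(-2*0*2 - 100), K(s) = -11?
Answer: 21966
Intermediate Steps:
q = 9500 (q = -95*(0*2 - 100) = -95*(0 - 100) = -95*(-100) = 9500)
y = 4 (y = 2**2 = 4)
r(E, X) = -11 + E + X (r(E, X) = (E + X) - 11 = -11 + E + X)
31459 - r(y, q) = 31459 - (-11 + 4 + 9500) = 31459 - 1*9493 = 31459 - 9493 = 21966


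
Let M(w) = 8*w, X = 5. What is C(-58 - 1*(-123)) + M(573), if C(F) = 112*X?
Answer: 5144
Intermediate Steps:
C(F) = 560 (C(F) = 112*5 = 560)
C(-58 - 1*(-123)) + M(573) = 560 + 8*573 = 560 + 4584 = 5144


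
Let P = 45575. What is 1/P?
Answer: 1/45575 ≈ 2.1942e-5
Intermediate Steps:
1/P = 1/45575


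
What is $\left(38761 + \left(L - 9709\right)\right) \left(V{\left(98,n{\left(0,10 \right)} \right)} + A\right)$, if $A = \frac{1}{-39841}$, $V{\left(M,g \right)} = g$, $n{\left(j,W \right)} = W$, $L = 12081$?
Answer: $\frac{16387757397}{39841} \approx 4.1133 \cdot 10^{5}$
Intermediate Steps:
$A = - \frac{1}{39841} \approx -2.51 \cdot 10^{-5}$
$\left(38761 + \left(L - 9709\right)\right) \left(V{\left(98,n{\left(0,10 \right)} \right)} + A\right) = \left(38761 + \left(12081 - 9709\right)\right) \left(10 - \frac{1}{39841}\right) = \left(38761 + \left(12081 - 9709\right)\right) \frac{398409}{39841} = \left(38761 + 2372\right) \frac{398409}{39841} = 41133 \cdot \frac{398409}{39841} = \frac{16387757397}{39841}$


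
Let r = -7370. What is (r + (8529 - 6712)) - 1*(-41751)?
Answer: 36198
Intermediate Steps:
(r + (8529 - 6712)) - 1*(-41751) = (-7370 + (8529 - 6712)) - 1*(-41751) = (-7370 + 1817) + 41751 = -5553 + 41751 = 36198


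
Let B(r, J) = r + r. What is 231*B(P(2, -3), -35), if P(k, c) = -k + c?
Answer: -2310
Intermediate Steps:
P(k, c) = c - k
B(r, J) = 2*r
231*B(P(2, -3), -35) = 231*(2*(-3 - 1*2)) = 231*(2*(-3 - 2)) = 231*(2*(-5)) = 231*(-10) = -2310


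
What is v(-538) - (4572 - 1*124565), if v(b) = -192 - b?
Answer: 120339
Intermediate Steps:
v(-538) - (4572 - 1*124565) = (-192 - 1*(-538)) - (4572 - 1*124565) = (-192 + 538) - (4572 - 124565) = 346 - 1*(-119993) = 346 + 119993 = 120339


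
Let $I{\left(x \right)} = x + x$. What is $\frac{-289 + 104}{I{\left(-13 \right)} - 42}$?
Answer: $\frac{185}{68} \approx 2.7206$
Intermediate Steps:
$I{\left(x \right)} = 2 x$
$\frac{-289 + 104}{I{\left(-13 \right)} - 42} = \frac{-289 + 104}{2 \left(-13\right) - 42} = - \frac{185}{-26 - 42} = - \frac{185}{-68} = \left(-185\right) \left(- \frac{1}{68}\right) = \frac{185}{68}$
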